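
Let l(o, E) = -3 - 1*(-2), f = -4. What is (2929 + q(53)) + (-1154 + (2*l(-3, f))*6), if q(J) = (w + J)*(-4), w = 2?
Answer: 1543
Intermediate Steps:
l(o, E) = -1 (l(o, E) = -3 + 2 = -1)
q(J) = -8 - 4*J (q(J) = (2 + J)*(-4) = -8 - 4*J)
(2929 + q(53)) + (-1154 + (2*l(-3, f))*6) = (2929 + (-8 - 4*53)) + (-1154 + (2*(-1))*6) = (2929 + (-8 - 212)) + (-1154 - 2*6) = (2929 - 220) + (-1154 - 12) = 2709 - 1166 = 1543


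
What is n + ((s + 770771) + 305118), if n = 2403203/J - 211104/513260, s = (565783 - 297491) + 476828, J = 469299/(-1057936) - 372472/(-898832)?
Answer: -1629202106686066198381/20245643480315 ≈ -8.0472e+7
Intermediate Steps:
J = -157780801/5402879152 (J = 469299*(-1/1057936) - 372472*(-1/898832) = -469299/1057936 + 46559/112354 = -157780801/5402879152 ≈ -0.029203)
s = 745120 (s = 268292 + 476828 = 745120)
n = -1666069605674511136216/20245643480315 (n = 2403203/(-157780801/5402879152) - 211104/513260 = 2403203*(-5402879152/157780801) - 211104*1/513260 = -12984215386723856/157780801 - 52776/128315 = -1666069605674511136216/20245643480315 ≈ -8.2293e+7)
n + ((s + 770771) + 305118) = -1666069605674511136216/20245643480315 + ((745120 + 770771) + 305118) = -1666069605674511136216/20245643480315 + (1515891 + 305118) = -1666069605674511136216/20245643480315 + 1821009 = -1629202106686066198381/20245643480315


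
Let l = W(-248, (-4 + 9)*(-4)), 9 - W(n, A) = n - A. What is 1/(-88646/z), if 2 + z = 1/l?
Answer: 473/21009102 ≈ 2.2514e-5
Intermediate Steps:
W(n, A) = 9 + A - n (W(n, A) = 9 - (n - A) = 9 + (A - n) = 9 + A - n)
l = 237 (l = 9 + (-4 + 9)*(-4) - 1*(-248) = 9 + 5*(-4) + 248 = 9 - 20 + 248 = 237)
z = -473/237 (z = -2 + 1/237 = -473/237 ≈ -1.9958)
1/(-88646/z) = 1/(-88646/(-473/237)) = 1/(-88646*(-237/473)) = 1/(21009102/473) = 473/21009102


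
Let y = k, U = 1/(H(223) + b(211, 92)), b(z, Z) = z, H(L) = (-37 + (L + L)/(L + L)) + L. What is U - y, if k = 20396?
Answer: -8117607/398 ≈ -20396.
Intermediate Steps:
H(L) = -36 + L (H(L) = (-37 + (2*L)/((2*L))) + L = (-37 + (2*L)*(1/(2*L))) + L = (-37 + 1) + L = -36 + L)
U = 1/398 (U = 1/((-36 + 223) + 211) = 1/(187 + 211) = 1/398 ≈ 0.0025126)
y = 20396
U - y = 1/398 - 1*20396 = 1/398 - 20396 = -8117607/398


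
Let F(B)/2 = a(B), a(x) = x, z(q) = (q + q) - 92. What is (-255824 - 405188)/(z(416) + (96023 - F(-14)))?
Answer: -661012/96791 ≈ -6.8293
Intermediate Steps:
z(q) = -92 + 2*q (z(q) = 2*q - 92 = -92 + 2*q)
F(B) = 2*B
(-255824 - 405188)/(z(416) + (96023 - F(-14))) = (-255824 - 405188)/((-92 + 2*416) + (96023 - 2*(-14))) = -661012/((-92 + 832) + (96023 - 1*(-28))) = -661012/(740 + (96023 + 28)) = -661012/(740 + 96051) = -661012/96791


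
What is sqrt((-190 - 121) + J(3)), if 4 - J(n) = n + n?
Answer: I*sqrt(313) ≈ 17.692*I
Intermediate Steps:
J(n) = 4 - 2*n (J(n) = 4 - (n + n) = 4 - 2*n)
sqrt((-190 - 121) + J(3)) = sqrt((-190 - 121) + (4 - 2*3)) = sqrt(-311 + (4 - 6)) = sqrt(-311 - 2) = sqrt(-313) = I*sqrt(313)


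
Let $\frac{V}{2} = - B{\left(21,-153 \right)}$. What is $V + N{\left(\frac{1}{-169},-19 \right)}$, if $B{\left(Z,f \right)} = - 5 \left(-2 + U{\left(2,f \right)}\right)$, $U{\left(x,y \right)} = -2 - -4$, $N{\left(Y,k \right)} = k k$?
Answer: $361$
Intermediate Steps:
$N{\left(Y,k \right)} = k^{2}$
$U{\left(x,y \right)} = 2$ ($U{\left(x,y \right)} = -2 + 4 = 2$)
$B{\left(Z,f \right)} = 0$ ($B{\left(Z,f \right)} = - 5 \left(-2 + 2\right) = \left(-5\right) 0 = 0$)
$V = 0$ ($V = 2 \left(\left(-1\right) 0\right) = 2 \cdot 0 = 0$)
$V + N{\left(\frac{1}{-169},-19 \right)} = 0 + \left(-19\right)^{2} = 0 + 361 = 361$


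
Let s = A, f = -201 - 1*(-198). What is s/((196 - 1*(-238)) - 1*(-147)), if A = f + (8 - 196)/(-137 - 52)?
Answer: -379/109809 ≈ -0.0034514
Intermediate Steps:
f = -3 (f = -201 + 198 = -3)
A = -379/189 (A = -3 + (8 - 196)/(-137 - 52) = -3 - 188/(-189) = -3 - 188*(-1/189) = -3 + 188/189 = -379/189 ≈ -2.0053)
s = -379/189 ≈ -2.0053
s/((196 - 1*(-238)) - 1*(-147)) = -379/(189*((196 - 1*(-238)) - 1*(-147))) = -379/(189*((196 + 238) + 147)) = -379/(189*(434 + 147)) = -379/189/581 = -379/189*1/581 = -379/109809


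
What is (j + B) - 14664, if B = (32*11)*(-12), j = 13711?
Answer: -5177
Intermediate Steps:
B = -4224 (B = 352*(-12) = -4224)
(j + B) - 14664 = (13711 - 4224) - 14664 = 9487 - 14664 = -5177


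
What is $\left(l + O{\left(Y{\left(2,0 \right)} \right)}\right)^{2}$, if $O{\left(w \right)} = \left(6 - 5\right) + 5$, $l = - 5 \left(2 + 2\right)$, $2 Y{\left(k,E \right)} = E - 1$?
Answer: $196$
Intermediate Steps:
$Y{\left(k,E \right)} = - \frac{1}{2} + \frac{E}{2}$ ($Y{\left(k,E \right)} = \frac{E - 1}{2} = \frac{-1 + E}{2} = - \frac{1}{2} + \frac{E}{2}$)
$l = -20$ ($l = \left(-5\right) 4 = -20$)
$O{\left(w \right)} = 6$ ($O{\left(w \right)} = 1 + 5 = 6$)
$\left(l + O{\left(Y{\left(2,0 \right)} \right)}\right)^{2} = \left(-20 + 6\right)^{2} = \left(-14\right)^{2} = 196$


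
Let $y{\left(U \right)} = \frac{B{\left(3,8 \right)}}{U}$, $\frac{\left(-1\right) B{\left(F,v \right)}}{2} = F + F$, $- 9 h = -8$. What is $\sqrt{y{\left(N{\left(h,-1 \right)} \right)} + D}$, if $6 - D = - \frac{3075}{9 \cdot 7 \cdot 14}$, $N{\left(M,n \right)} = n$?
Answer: $\frac{\sqrt{37902}}{42} \approx 4.6353$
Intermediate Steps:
$h = \frac{8}{9}$ ($h = \left(- \frac{1}{9}\right) \left(-8\right) = \frac{8}{9} \approx 0.88889$)
$B{\left(F,v \right)} = - 4 F$ ($B{\left(F,v \right)} = - 2 \left(F + F\right) = - 2 \cdot 2 F = - 4 F$)
$y{\left(U \right)} = - \frac{12}{U}$ ($y{\left(U \right)} = \frac{\left(-4\right) 3}{U} = - \frac{12}{U}$)
$D = \frac{2789}{294}$ ($D = 6 - - \frac{3075}{9 \cdot 7 \cdot 14} = 6 - - \frac{3075}{63 \cdot 14} = 6 - - \frac{3075}{882} = 6 - \left(-3075\right) \frac{1}{882} = 6 - - \frac{1025}{294} = 6 + \frac{1025}{294} = \frac{2789}{294} \approx 9.4864$)
$\sqrt{y{\left(N{\left(h,-1 \right)} \right)} + D} = \sqrt{- \frac{12}{-1} + \frac{2789}{294}} = \sqrt{\left(-12\right) \left(-1\right) + \frac{2789}{294}} = \sqrt{12 + \frac{2789}{294}} = \sqrt{\frac{6317}{294}} = \frac{\sqrt{37902}}{42}$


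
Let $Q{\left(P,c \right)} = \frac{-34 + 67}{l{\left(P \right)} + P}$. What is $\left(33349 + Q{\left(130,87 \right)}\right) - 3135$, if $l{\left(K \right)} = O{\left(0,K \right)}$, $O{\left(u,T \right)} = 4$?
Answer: $\frac{4048709}{134} \approx 30214.0$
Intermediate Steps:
$l{\left(K \right)} = 4$
$Q{\left(P,c \right)} = \frac{33}{4 + P}$ ($Q{\left(P,c \right)} = \frac{-34 + 67}{4 + P} = \frac{33}{4 + P}$)
$\left(33349 + Q{\left(130,87 \right)}\right) - 3135 = \left(33349 + \frac{33}{4 + 130}\right) - 3135 = \left(33349 + \frac{33}{134}\right) - 3135 = \frac{4468799}{134} - 3135 = \frac{4048709}{134}$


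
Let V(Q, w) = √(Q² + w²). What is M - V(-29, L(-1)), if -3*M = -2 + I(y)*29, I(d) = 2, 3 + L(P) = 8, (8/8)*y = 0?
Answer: -56/3 - √866 ≈ -48.095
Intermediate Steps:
y = 0
L(P) = 5 (L(P) = -3 + 8 = 5)
M = -56/3 (M = -(-2 + 2*29)/3 = -(-2 + 58)/3 = -⅓*56 = -56/3 ≈ -18.667)
M - V(-29, L(-1)) = -56/3 - √((-29)² + 5²) = -56/3 - √(841 + 25) = -56/3 - √866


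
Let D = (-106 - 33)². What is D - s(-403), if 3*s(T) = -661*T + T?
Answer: -69339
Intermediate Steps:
s(T) = -220*T (s(T) = (-661*T + T)/3 = (-660*T)/3 = -220*T)
D = 19321 (D = (-139)² = 19321)
D - s(-403) = 19321 - (-220)*(-403) = 19321 - 1*88660 = 19321 - 88660 = -69339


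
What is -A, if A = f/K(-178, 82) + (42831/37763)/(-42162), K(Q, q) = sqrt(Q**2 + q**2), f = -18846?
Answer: 14277/530721202 + 9423*sqrt(9602)/9602 ≈ 96.163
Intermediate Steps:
A = -14277/530721202 - 9423*sqrt(9602)/9602 (A = -18846/sqrt((-178)**2 + 82**2) + (42831/37763)/(-42162) = -18846/sqrt(31684 + 6724) + (42831*(1/37763))*(-1/42162) = -18846*sqrt(9602)/19204 + (42831/37763)*(-1/42162) = -18846*sqrt(9602)/19204 - 14277/530721202 = -9423*sqrt(9602)/9602 - 14277/530721202 = -14277/530721202 - 9423*sqrt(9602)/9602 ≈ -96.163)
-A = -(-14277/530721202 - 9423*sqrt(9602)/9602) = 14277/530721202 + 9423*sqrt(9602)/9602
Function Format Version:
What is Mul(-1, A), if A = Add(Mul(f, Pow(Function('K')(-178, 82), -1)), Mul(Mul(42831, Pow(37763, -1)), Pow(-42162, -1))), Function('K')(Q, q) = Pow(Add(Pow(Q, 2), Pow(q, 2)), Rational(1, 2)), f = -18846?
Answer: Add(Rational(14277, 530721202), Mul(Rational(9423, 9602), Pow(9602, Rational(1, 2)))) ≈ 96.163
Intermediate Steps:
A = Add(Rational(-14277, 530721202), Mul(Rational(-9423, 9602), Pow(9602, Rational(1, 2)))) (A = Add(Mul(-18846, Pow(Pow(Add(Pow(-178, 2), Pow(82, 2)), Rational(1, 2)), -1)), Mul(Mul(42831, Pow(37763, -1)), Pow(-42162, -1))) = Add(Mul(-18846, Pow(Pow(Add(31684, 6724), Rational(1, 2)), -1)), Mul(Mul(42831, Rational(1, 37763)), Rational(-1, 42162))) = Add(Mul(-18846, Pow(Pow(38408, Rational(1, 2)), -1)), Mul(Rational(42831, 37763), Rational(-1, 42162))) = Add(Mul(-18846, Pow(Mul(2, Pow(9602, Rational(1, 2))), -1)), Rational(-14277, 530721202)) = Add(Mul(-18846, Mul(Rational(1, 19204), Pow(9602, Rational(1, 2)))), Rational(-14277, 530721202)) = Add(Mul(Rational(-9423, 9602), Pow(9602, Rational(1, 2))), Rational(-14277, 530721202)) = Add(Rational(-14277, 530721202), Mul(Rational(-9423, 9602), Pow(9602, Rational(1, 2)))) ≈ -96.163)
Mul(-1, A) = Mul(-1, Add(Rational(-14277, 530721202), Mul(Rational(-9423, 9602), Pow(9602, Rational(1, 2))))) = Add(Rational(14277, 530721202), Mul(Rational(9423, 9602), Pow(9602, Rational(1, 2))))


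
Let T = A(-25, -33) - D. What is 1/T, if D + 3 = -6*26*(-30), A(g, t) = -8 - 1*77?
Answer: -1/4762 ≈ -0.00021000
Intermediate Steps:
A(g, t) = -85 (A(g, t) = -8 - 77 = -85)
D = 4677 (D = -3 - 6*26*(-30) = -3 - 156*(-30) = -3 + 4680 = 4677)
T = -4762 (T = -85 - 1*4677 = -85 - 4677 = -4762)
1/T = 1/(-4762) = -1/4762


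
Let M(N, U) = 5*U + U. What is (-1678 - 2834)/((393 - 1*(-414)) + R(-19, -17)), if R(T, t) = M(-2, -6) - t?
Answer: -1128/197 ≈ -5.7259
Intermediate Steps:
M(N, U) = 6*U
R(T, t) = -36 - t (R(T, t) = 6*(-6) - t = -36 - t)
(-1678 - 2834)/((393 - 1*(-414)) + R(-19, -17)) = (-1678 - 2834)/((393 - 1*(-414)) + (-36 - 1*(-17))) = -4512/((393 + 414) + (-36 + 17)) = -4512/(807 - 19) = -4512/788 = -4512*1/788 = -1128/197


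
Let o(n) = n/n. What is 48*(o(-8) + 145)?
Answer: 7008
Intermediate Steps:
o(n) = 1
48*(o(-8) + 145) = 48*(1 + 145) = 48*146 = 7008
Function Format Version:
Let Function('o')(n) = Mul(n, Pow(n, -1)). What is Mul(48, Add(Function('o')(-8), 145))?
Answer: 7008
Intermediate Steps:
Function('o')(n) = 1
Mul(48, Add(Function('o')(-8), 145)) = Mul(48, Add(1, 145)) = Mul(48, 146) = 7008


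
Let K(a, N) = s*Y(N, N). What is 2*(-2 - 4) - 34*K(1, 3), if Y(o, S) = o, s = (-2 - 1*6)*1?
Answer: 804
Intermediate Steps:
s = -8 (s = (-2 - 6)*1 = -8*1 = -8)
K(a, N) = -8*N
2*(-2 - 4) - 34*K(1, 3) = 2*(-2 - 4) - (-272)*3 = 2*(-6) - 34*(-24) = -12 + 816 = 804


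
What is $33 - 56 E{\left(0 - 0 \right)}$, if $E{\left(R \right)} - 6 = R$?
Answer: $-303$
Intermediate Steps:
$E{\left(R \right)} = 6 + R$
$33 - 56 E{\left(0 - 0 \right)} = 33 - 56 \left(6 + \left(0 - 0\right)\right) = 33 - 56 \left(6 + \left(0 + 0\right)\right) = 33 - 56 \left(6 + 0\right) = 33 - 336 = -303$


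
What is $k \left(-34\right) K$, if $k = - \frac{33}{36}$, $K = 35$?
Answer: $\frac{6545}{6} \approx 1090.8$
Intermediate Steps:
$k = - \frac{11}{12}$ ($k = \left(-33\right) \frac{1}{36} = - \frac{11}{12} \approx -0.91667$)
$k \left(-34\right) K = \left(- \frac{11}{12}\right) \left(-34\right) 35 = \frac{187}{6} \cdot 35 = \frac{6545}{6}$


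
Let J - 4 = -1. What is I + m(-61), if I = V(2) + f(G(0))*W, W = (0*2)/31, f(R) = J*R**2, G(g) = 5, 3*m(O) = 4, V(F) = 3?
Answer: 13/3 ≈ 4.3333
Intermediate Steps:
J = 3 (J = 4 - 1 = 3)
m(O) = 4/3 (m(O) = (1/3)*4 = 4/3)
f(R) = 3*R**2
W = 0 (W = 0*(1/31) = 0)
I = 3 (I = 3 + (3*5**2)*0 = 3 + (3*25)*0 = 3 + 75*0 = 3 + 0 = 3)
I + m(-61) = 3 + 4/3 = 13/3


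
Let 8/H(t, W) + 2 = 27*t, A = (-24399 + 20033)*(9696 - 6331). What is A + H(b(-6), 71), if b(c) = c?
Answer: -602355192/41 ≈ -1.4692e+7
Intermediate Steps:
A = -14691590 (A = -4366*3365 = -14691590)
H(t, W) = 8/(-2 + 27*t)
A + H(b(-6), 71) = -14691590 + 8/(-2 + 27*(-6)) = -14691590 + 8/(-2 - 162) = -14691590 + 8/(-164) = -14691590 + 8*(-1/164) = -14691590 - 2/41 = -602355192/41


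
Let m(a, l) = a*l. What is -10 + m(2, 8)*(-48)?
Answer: -778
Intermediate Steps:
-10 + m(2, 8)*(-48) = -10 + (2*8)*(-48) = -10 + 16*(-48) = -10 - 768 = -778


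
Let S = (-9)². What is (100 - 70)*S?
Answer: 2430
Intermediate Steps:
S = 81
(100 - 70)*S = (100 - 70)*81 = 30*81 = 2430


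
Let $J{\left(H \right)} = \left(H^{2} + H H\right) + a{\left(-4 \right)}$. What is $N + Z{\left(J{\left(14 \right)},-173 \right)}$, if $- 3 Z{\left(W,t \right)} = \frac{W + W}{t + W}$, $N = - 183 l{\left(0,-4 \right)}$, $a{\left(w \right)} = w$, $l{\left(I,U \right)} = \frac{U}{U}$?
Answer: $- \frac{118811}{645} \approx -184.2$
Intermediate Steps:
$l{\left(I,U \right)} = 1$
$J{\left(H \right)} = -4 + 2 H^{2}$ ($J{\left(H \right)} = \left(H^{2} + H H\right) - 4 = \left(H^{2} + H^{2}\right) - 4 = 2 H^{2} - 4 = -4 + 2 H^{2}$)
$N = -183$ ($N = \left(-183\right) 1 = -183$)
$Z{\left(W,t \right)} = - \frac{2 W}{3 \left(W + t\right)}$ ($Z{\left(W,t \right)} = - \frac{\left(W + W\right) \frac{1}{t + W}}{3} = - \frac{2 W \frac{1}{W + t}}{3} = - \frac{2 W}{3 \left(W + t\right)}$)
$N + Z{\left(J{\left(14 \right)},-173 \right)} = -183 - \frac{2 \left(-4 + 2 \cdot 14^{2}\right)}{3 \left(-4 + 2 \cdot 14^{2}\right) + 3 \left(-173\right)} = -183 - \frac{2 \left(-4 + 2 \cdot 196\right)}{3 \left(-4 + 2 \cdot 196\right) - 519} = -183 - \frac{2 \left(-4 + 392\right)}{3 \left(-4 + 392\right) - 519} = -183 - \frac{776}{3 \cdot 388 - 519} = -183 - \frac{776}{1164 - 519} = -183 - \frac{776}{645} = - \frac{118811}{645}$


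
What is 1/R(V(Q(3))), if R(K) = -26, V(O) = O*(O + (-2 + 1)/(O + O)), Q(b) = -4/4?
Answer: -1/26 ≈ -0.038462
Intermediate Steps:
Q(b) = -1 (Q(b) = -4*¼ = -1)
V(O) = O*(O - 1/(2*O))
1/R(V(Q(3))) = 1/(-26) = -1/26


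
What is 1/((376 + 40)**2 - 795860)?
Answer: -1/622804 ≈ -1.6056e-6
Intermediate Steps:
1/((376 + 40)**2 - 795860) = 1/(416**2 - 795860) = 1/(173056 - 795860) = 1/(-622804) = -1/622804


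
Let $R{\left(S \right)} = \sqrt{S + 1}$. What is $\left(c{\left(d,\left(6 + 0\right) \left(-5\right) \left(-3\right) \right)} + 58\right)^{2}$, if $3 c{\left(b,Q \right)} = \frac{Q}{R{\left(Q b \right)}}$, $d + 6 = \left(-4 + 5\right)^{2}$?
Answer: $\frac{1509536}{449} - \frac{3480 i \sqrt{449}}{449} \approx 3362.0 - 164.23 i$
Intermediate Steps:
$d = -5$ ($d = -6 + \left(-4 + 5\right)^{2} = -6 + 1^{2} = -6 + 1 = -5$)
$R{\left(S \right)} = \sqrt{1 + S}$
$c{\left(b,Q \right)} = \frac{Q}{3 \sqrt{1 + Q b}}$ ($c{\left(b,Q \right)} = \frac{Q \frac{1}{\sqrt{1 + Q b}}}{3} = \frac{Q}{3 \sqrt{1 + Q b}}$)
$\left(c{\left(d,\left(6 + 0\right) \left(-5\right) \left(-3\right) \right)} + 58\right)^{2} = \left(\frac{\left(6 + 0\right) \left(-5\right) \left(-3\right)}{3 \sqrt{1 + \left(6 + 0\right) \left(-5\right) \left(-3\right) \left(-5\right)}} + 58\right)^{2} = \left(\frac{6 \left(-5\right) \left(-3\right)}{3 \sqrt{1 + 6 \left(-5\right) \left(-3\right) \left(-5\right)}} + 58\right)^{2} = \left(\frac{\left(-30\right) \left(-3\right)}{3 \sqrt{1 + \left(-30\right) \left(-3\right) \left(-5\right)}} + 58\right)^{2} = \left(\frac{1}{3} \cdot 90 \frac{1}{\sqrt{1 + 90 \left(-5\right)}} + 58\right)^{2} = \left(\frac{1}{3} \cdot 90 \frac{1}{\sqrt{1 - 450}} + 58\right)^{2} = \left(\frac{1}{3} \cdot 90 \frac{1}{\sqrt{-449}} + 58\right)^{2} = \left(\frac{1}{3} \cdot 90 \left(- \frac{i \sqrt{449}}{449}\right) + 58\right)^{2} = \left(- \frac{30 i \sqrt{449}}{449} + 58\right)^{2} = \left(58 - \frac{30 i \sqrt{449}}{449}\right)^{2}$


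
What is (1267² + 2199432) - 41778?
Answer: 3762943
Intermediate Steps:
(1267² + 2199432) - 41778 = (1605289 + 2199432) - 41778 = 3804721 - 41778 = 3762943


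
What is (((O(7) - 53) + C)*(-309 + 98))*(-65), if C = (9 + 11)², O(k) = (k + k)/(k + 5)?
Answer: 28650635/6 ≈ 4.7751e+6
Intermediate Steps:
O(k) = 2*k/(5 + k) (O(k) = (2*k)/(5 + k) = 2*k/(5 + k))
C = 400 (C = 20² = 400)
(((O(7) - 53) + C)*(-309 + 98))*(-65) = (((2*7/(5 + 7) - 53) + 400)*(-309 + 98))*(-65) = (((2*7/12 - 53) + 400)*(-211))*(-65) = (((2*7*(1/12) - 53) + 400)*(-211))*(-65) = (((7/6 - 53) + 400)*(-211))*(-65) = ((-311/6 + 400)*(-211))*(-65) = ((2089/6)*(-211))*(-65) = -440779/6*(-65) = 28650635/6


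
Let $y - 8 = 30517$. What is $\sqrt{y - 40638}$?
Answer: $i \sqrt{10113} \approx 100.56 i$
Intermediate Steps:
$y = 30525$ ($y = 8 + 30517 = 30525$)
$\sqrt{y - 40638} = \sqrt{30525 - 40638} = \sqrt{-10113} = i \sqrt{10113}$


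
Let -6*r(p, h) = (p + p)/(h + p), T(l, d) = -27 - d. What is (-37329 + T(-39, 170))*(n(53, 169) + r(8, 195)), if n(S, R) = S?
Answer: -41756086/21 ≈ -1.9884e+6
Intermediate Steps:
r(p, h) = -p/(3*(h + p)) (r(p, h) = -(p + p)/(6*(h + p)) = -2*p/(6*(h + p)) = -p/(3*(h + p)))
(-37329 + T(-39, 170))*(n(53, 169) + r(8, 195)) = (-37329 + (-27 - 1*170))*(53 - 1*8/(3*195 + 3*8)) = (-37329 + (-27 - 170))*(53 - 1*8/(585 + 24)) = (-37329 - 197)*(53 - 1*8/609) = -37526*(53 - 1*8*1/609) = -37526*(53 - 8/609) = -37526*32269/609 = -41756086/21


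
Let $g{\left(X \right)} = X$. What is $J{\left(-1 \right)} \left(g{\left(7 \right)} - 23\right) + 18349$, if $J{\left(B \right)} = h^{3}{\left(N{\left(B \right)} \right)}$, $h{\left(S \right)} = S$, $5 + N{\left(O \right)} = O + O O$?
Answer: $20349$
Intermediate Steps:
$N{\left(O \right)} = -5 + O + O^{2}$ ($N{\left(O \right)} = -5 + \left(O + O O\right) = -5 + \left(O + O^{2}\right) = -5 + O + O^{2}$)
$J{\left(B \right)} = \left(-5 + B + B^{2}\right)^{3}$
$J{\left(-1 \right)} \left(g{\left(7 \right)} - 23\right) + 18349 = \left(-5 - 1 + \left(-1\right)^{2}\right)^{3} \left(7 - 23\right) + 18349 = \left(-5 - 1 + 1\right)^{3} \left(-16\right) + 18349 = \left(-5\right)^{3} \left(-16\right) + 18349 = \left(-125\right) \left(-16\right) + 18349 = 2000 + 18349 = 20349$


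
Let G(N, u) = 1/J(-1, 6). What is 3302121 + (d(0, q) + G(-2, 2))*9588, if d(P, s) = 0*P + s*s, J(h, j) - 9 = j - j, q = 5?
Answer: 10628659/3 ≈ 3.5429e+6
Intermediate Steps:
J(h, j) = 9 (J(h, j) = 9 + (j - j) = 9 + 0 = 9)
d(P, s) = s² (d(P, s) = 0 + s² = s²)
G(N, u) = ⅑ (G(N, u) = 1/9 = ⅑)
3302121 + (d(0, q) + G(-2, 2))*9588 = 3302121 + (5² + ⅑)*9588 = 3302121 + (25 + ⅑)*9588 = 3302121 + (226/9)*9588 = 3302121 + 722296/3 = 10628659/3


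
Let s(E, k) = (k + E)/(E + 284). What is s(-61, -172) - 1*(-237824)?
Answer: 53034519/223 ≈ 2.3782e+5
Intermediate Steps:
s(E, k) = (E + k)/(284 + E)
s(-61, -172) - 1*(-237824) = (-61 - 172)/(284 - 61) - 1*(-237824) = -233/223 + 237824 = 53034519/223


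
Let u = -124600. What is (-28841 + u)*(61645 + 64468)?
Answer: -19350904833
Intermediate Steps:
(-28841 + u)*(61645 + 64468) = (-28841 - 124600)*(61645 + 64468) = -153441*126113 = -19350904833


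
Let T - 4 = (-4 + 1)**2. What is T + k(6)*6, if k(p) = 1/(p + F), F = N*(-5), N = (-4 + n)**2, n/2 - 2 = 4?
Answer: 2038/157 ≈ 12.981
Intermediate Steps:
n = 12 (n = 4 + 2*4 = 4 + 8 = 12)
N = 64 (N = (-4 + 12)**2 = 8**2 = 64)
F = -320 (F = 64*(-5) = -320)
T = 13 (T = 4 + (-4 + 1)**2 = 4 + (-3)**2 = 4 + 9 = 13)
k(p) = 1/(-320 + p) (k(p) = 1/(p - 320) = 1/(-320 + p))
T + k(6)*6 = 13 + 6/(-320 + 6) = 13 + 6/(-314) = 13 - 1/314*6 = 13 - 3/157 = 2038/157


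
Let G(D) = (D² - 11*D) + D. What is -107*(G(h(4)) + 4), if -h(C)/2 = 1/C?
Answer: -3959/4 ≈ -989.75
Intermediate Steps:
h(C) = -2/C
G(D) = D² - 10*D
-107*(G(h(4)) + 4) = -107*((-2/4)*(-10 - 2/4) + 4) = -107*((-2*¼)*(-10 - 2*¼) + 4) = -107*(-(-10 - ½)/2 + 4) = -107*(-½*(-21/2) + 4) = -107*(21/4 + 4) = -107*37/4 = -3959/4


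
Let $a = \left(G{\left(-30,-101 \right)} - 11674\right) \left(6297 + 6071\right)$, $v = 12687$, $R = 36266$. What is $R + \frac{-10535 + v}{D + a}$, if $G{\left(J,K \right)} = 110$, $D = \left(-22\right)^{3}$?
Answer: $\frac{648409786881}{17879275} \approx 36266.0$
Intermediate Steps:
$D = -10648$
$a = -143023552$ ($a = \left(110 - 11674\right) \left(6297 + 6071\right) = \left(-11564\right) 12368 = -143023552$)
$R + \frac{-10535 + v}{D + a} = 36266 + \frac{-10535 + 12687}{-10648 - 143023552} = 36266 + \frac{2152}{-143034200} = 36266 + 2152 \left(- \frac{1}{143034200}\right) = 36266 - \frac{269}{17879275} = \frac{648409786881}{17879275}$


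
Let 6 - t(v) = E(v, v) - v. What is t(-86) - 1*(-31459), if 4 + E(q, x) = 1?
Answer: 31382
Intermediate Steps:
E(q, x) = -3 (E(q, x) = -4 + 1 = -3)
t(v) = 9 + v (t(v) = 6 - (-3 - v) = 6 + (3 + v) = 9 + v)
t(-86) - 1*(-31459) = (9 - 86) - 1*(-31459) = -77 + 31459 = 31382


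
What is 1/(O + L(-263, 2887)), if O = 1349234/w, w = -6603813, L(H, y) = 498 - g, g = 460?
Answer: 6603813/249595660 ≈ 0.026458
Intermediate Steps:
L(H, y) = 38 (L(H, y) = 498 - 1*460 = 498 - 460 = 38)
O = -1349234/6603813 (O = 1349234/(-6603813) = 1349234*(-1/6603813) = -1349234/6603813 ≈ -0.20431)
1/(O + L(-263, 2887)) = 1/(-1349234/6603813 + 38) = 1/(249595660/6603813) = 6603813/249595660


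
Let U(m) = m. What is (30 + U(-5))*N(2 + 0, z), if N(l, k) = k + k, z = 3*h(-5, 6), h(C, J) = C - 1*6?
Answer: -1650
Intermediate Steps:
h(C, J) = -6 + C (h(C, J) = C - 6 = -6 + C)
z = -33 (z = 3*(-6 - 5) = 3*(-11) = -33)
N(l, k) = 2*k
(30 + U(-5))*N(2 + 0, z) = (30 - 5)*(2*(-33)) = 25*(-66) = -1650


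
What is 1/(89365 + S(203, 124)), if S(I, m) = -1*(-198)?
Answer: 1/89563 ≈ 1.1165e-5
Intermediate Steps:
S(I, m) = 198
1/(89365 + S(203, 124)) = 1/(89365 + 198) = 1/89563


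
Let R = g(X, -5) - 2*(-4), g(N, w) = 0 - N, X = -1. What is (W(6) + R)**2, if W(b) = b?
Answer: 225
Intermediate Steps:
g(N, w) = -N
R = 9 (R = -1*(-1) - 2*(-4) = 1 + 8 = 9)
(W(6) + R)**2 = (6 + 9)**2 = 15**2 = 225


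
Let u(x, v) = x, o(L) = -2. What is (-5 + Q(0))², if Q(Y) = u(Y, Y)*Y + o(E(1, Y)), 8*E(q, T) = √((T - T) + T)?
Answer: 49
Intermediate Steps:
E(q, T) = √T/8 (E(q, T) = √((T - T) + T)/8 = √(0 + T)/8 = √T/8)
Q(Y) = -2 + Y² (Q(Y) = Y*Y - 2 = Y² - 2 = -2 + Y²)
(-5 + Q(0))² = (-5 + (-2 + 0²))² = (-5 + (-2 + 0))² = (-5 - 2)² = (-7)² = 49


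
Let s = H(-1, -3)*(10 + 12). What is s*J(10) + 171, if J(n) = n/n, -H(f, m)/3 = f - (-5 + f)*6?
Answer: -2139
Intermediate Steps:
H(f, m) = -90 + 15*f (H(f, m) = -3*(f - (-5 + f)*6) = -3*(f - (-30 + 6*f)) = -3*(f + (30 - 6*f)) = -3*(30 - 5*f) = -90 + 15*f)
J(n) = 1
s = -2310 (s = (-90 + 15*(-1))*(10 + 12) = (-90 - 15)*22 = -105*22 = -2310)
s*J(10) + 171 = -2310*1 + 171 = -2310 + 171 = -2139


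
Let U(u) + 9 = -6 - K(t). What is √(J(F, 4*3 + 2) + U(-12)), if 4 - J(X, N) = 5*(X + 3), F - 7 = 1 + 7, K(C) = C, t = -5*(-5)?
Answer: 3*I*√14 ≈ 11.225*I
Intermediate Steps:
t = 25
F = 15 (F = 7 + (1 + 7) = 7 + 8 = 15)
U(u) = -40 (U(u) = -9 + (-6 - 1*25) = -9 + (-6 - 25) = -9 - 31 = -40)
J(X, N) = -11 - 5*X (J(X, N) = 4 - 5*(X + 3) = 4 - 5*(3 + X) = 4 - (15 + 5*X) = 4 + (-15 - 5*X) = -11 - 5*X)
√(J(F, 4*3 + 2) + U(-12)) = √((-11 - 5*15) - 40) = √((-11 - 75) - 40) = √(-86 - 40) = √(-126) = 3*I*√14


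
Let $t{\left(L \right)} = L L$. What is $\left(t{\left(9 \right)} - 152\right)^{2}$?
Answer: $5041$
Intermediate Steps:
$t{\left(L \right)} = L^{2}$
$\left(t{\left(9 \right)} - 152\right)^{2} = \left(9^{2} - 152\right)^{2} = \left(81 - 152\right)^{2} = \left(-71\right)^{2} = 5041$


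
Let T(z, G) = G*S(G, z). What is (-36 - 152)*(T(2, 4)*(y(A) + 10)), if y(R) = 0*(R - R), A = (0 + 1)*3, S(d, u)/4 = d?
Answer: -120320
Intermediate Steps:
S(d, u) = 4*d
A = 3 (A = 1*3 = 3)
y(R) = 0 (y(R) = 0*0 = 0)
T(z, G) = 4*G² (T(z, G) = G*(4*G) = 4*G²)
(-36 - 152)*(T(2, 4)*(y(A) + 10)) = (-36 - 152)*((4*4²)*(0 + 10)) = -188*4*16*10 = -12032*10 = -188*640 = -120320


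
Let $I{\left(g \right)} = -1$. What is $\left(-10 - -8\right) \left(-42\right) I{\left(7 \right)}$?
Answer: $-84$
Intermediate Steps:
$\left(-10 - -8\right) \left(-42\right) I{\left(7 \right)} = \left(-10 - -8\right) \left(-42\right) \left(-1\right) = \left(-10 + 8\right) \left(-42\right) \left(-1\right) = \left(-2\right) \left(-42\right) \left(-1\right) = 84 \left(-1\right) = -84$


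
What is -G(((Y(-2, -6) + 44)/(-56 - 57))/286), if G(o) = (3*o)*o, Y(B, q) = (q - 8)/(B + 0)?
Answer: -7803/1044453124 ≈ -7.4709e-6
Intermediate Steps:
Y(B, q) = (-8 + q)/B
G(o) = 3*o²
-G(((Y(-2, -6) + 44)/(-56 - 57))/286) = -3*((((-8 - 6)/(-2) + 44)/(-56 - 57))/286)² = -3*(((-½*(-14) + 44)/(-113))*(1/286))² = -3*(((7 + 44)*(-1/113))*(1/286))² = -3*((51*(-1/113))*(1/286))² = -3*(-51/113*1/286)² = -3*(-51/32318)² = -3*2601/1044453124 = -1*7803/1044453124 = -7803/1044453124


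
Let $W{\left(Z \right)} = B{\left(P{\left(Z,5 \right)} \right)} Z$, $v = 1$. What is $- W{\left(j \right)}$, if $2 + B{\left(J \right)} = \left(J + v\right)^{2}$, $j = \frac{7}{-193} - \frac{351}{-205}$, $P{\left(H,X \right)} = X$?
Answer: $- \frac{2254472}{39565} \approx -56.981$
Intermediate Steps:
$j = \frac{66308}{39565}$ ($j = 7 \left(- \frac{1}{193}\right) - - \frac{351}{205} = - \frac{7}{193} + \frac{351}{205} = \frac{66308}{39565} \approx 1.6759$)
$B{\left(J \right)} = -2 + \left(1 + J\right)^{2}$ ($B{\left(J \right)} = -2 + \left(J + 1\right)^{2} = -2 + \left(1 + J\right)^{2}$)
$W{\left(Z \right)} = 34 Z$ ($W{\left(Z \right)} = \left(-2 + \left(1 + 5\right)^{2}\right) Z = \left(-2 + 6^{2}\right) Z = \left(-2 + 36\right) Z = 34 Z$)
$- W{\left(j \right)} = - \frac{34 \cdot 66308}{39565} = \left(-1\right) \frac{2254472}{39565} = - \frac{2254472}{39565}$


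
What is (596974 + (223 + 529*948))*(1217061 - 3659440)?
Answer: -2683414941131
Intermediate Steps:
(596974 + (223 + 529*948))*(1217061 - 3659440) = (596974 + (223 + 501492))*(-2442379) = (596974 + 501715)*(-2442379) = 1098689*(-2442379) = -2683414941131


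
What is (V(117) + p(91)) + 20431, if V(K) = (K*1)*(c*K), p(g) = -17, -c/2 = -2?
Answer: 75170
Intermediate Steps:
c = 4 (c = -2*(-2) = 4)
V(K) = 4*K² (V(K) = (K*1)*(4*K) = K*(4*K) = 4*K²)
(V(117) + p(91)) + 20431 = (4*117² - 17) + 20431 = (4*13689 - 17) + 20431 = (54756 - 17) + 20431 = 54739 + 20431 = 75170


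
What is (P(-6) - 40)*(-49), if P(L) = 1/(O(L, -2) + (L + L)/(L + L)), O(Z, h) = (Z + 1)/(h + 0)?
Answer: 1946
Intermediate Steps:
O(Z, h) = (1 + Z)/h
P(L) = 1/(1/2 - L/2) (P(L) = 1/((1 + L)/(-2) + (L + L)/(L + L)) = 1/(-(1 + L)/2 + (2*L)/((2*L))) = 1/((-1/2 - L/2) + (2*L)*(1/(2*L))) = 1/((-1/2 - L/2) + 1) = 1/(1/2 - L/2))
(P(-6) - 40)*(-49) = (2/(1 - 1*(-6)) - 40)*(-49) = (2/(1 + 6) - 40)*(-49) = (2/7 - 40)*(-49) = -278/7*(-49) = 1946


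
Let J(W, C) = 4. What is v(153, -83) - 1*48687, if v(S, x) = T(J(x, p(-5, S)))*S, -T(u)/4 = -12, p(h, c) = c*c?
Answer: -41343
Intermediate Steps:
p(h, c) = c**2
T(u) = 48 (T(u) = -4*(-12) = 48)
v(S, x) = 48*S
v(153, -83) - 1*48687 = 48*153 - 1*48687 = 7344 - 48687 = -41343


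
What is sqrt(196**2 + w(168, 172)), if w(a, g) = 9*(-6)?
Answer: sqrt(38362) ≈ 195.86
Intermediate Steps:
w(a, g) = -54
sqrt(196**2 + w(168, 172)) = sqrt(196**2 - 54) = sqrt(38416 - 54) = sqrt(38362)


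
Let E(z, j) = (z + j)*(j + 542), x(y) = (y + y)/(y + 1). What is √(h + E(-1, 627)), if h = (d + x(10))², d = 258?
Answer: √96715238/11 ≈ 894.04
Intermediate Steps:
x(y) = 2*y/(1 + y) (x(y) = (2*y)/(1 + y) = 2*y/(1 + y))
E(z, j) = (542 + j)*(j + z) (E(z, j) = (j + z)*(542 + j) = (542 + j)*(j + z))
h = 8168164/121 (h = (258 + 2*10/(1 + 10))² = (258 + 2*10/11)² = (258 + 2*10*(1/11))² = (258 + 20/11)² = (2858/11)² = 8168164/121 ≈ 67506.)
√(h + E(-1, 627)) = √(8168164/121 + (627² + 542*627 + 542*(-1) + 627*(-1))) = √(8168164/121 + (393129 + 339834 - 542 - 627)) = √(8168164/121 + 731794) = √(96715238/121) = √96715238/11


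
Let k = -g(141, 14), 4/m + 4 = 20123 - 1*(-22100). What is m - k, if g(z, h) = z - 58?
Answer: 3504181/42219 ≈ 83.000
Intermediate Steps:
g(z, h) = -58 + z
m = 4/42219 (m = 4/(-4 + (20123 - 1*(-22100))) = 4/(-4 + (20123 + 22100)) = 4/(-4 + 42223) = 4/42219 ≈ 9.4744e-5)
k = -83 (k = -(-58 + 141) = -1*83 = -83)
m - k = 4/42219 - 1*(-83) = 4/42219 + 83 = 3504181/42219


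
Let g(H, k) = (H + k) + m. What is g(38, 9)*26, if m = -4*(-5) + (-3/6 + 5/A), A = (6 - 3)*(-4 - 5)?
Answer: 46553/27 ≈ 1724.2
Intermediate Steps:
A = -27 (A = 3*(-9) = -27)
m = 1043/54 (m = -4*(-5) + (-3/6 + 5/(-27)) = 20 + (-3*⅙ + 5*(-1/27)) = 20 + (-½ - 5/27) = 20 - 37/54 = 1043/54 ≈ 19.315)
g(H, k) = 1043/54 + H + k (g(H, k) = (H + k) + 1043/54 = 1043/54 + H + k)
g(38, 9)*26 = (1043/54 + 38 + 9)*26 = (3581/54)*26 = 46553/27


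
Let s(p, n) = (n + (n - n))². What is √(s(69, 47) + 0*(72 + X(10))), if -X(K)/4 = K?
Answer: 47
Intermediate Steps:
s(p, n) = n² (s(p, n) = (n + 0)² = n²)
X(K) = -4*K
√(s(69, 47) + 0*(72 + X(10))) = √(47² + 0*(72 - 4*10)) = √(2209 + 0*(72 - 40)) = √(2209 + 0*32) = √(2209 + 0) = √2209 = 47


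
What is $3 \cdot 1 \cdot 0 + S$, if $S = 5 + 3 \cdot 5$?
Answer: $20$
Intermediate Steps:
$S = 20$ ($S = 5 + 15 = 20$)
$3 \cdot 1 \cdot 0 + S = 3 \cdot 1 \cdot 0 + 20 = 3 \cdot 0 + 20 = 0 + 20 = 20$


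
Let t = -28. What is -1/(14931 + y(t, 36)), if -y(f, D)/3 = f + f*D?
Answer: -1/18039 ≈ -5.5435e-5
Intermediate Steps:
y(f, D) = -3*f - 3*D*f (y(f, D) = -3*(f + f*D) = -3*(f + D*f) = -3*f - 3*D*f)
-1/(14931 + y(t, 36)) = -1/(14931 - 3*(-28)*(1 + 36)) = -1/(14931 - 3*(-28)*37) = -1/(14931 + 3108) = -1/18039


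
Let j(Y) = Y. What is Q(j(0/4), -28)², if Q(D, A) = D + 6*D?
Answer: 0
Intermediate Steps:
Q(D, A) = 7*D
Q(j(0/4), -28)² = (7*(0/4))² = (7*(0*(¼)))² = (7*0)² = 0² = 0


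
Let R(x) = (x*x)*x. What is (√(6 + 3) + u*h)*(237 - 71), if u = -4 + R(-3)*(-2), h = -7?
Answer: -57602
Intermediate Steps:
R(x) = x³ (R(x) = x²*x = x³)
u = 50 (u = -4 + (-3)³*(-2) = -4 - 27*(-2) = -4 + 54 = 50)
(√(6 + 3) + u*h)*(237 - 71) = (√(6 + 3) + 50*(-7))*(237 - 71) = (√9 - 350)*166 = (3 - 350)*166 = -347*166 = -57602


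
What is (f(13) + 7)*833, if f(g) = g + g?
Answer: 27489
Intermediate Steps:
f(g) = 2*g
(f(13) + 7)*833 = (2*13 + 7)*833 = (26 + 7)*833 = 33*833 = 27489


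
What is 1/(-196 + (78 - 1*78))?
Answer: -1/196 ≈ -0.0051020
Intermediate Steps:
1/(-196 + (78 - 1*78)) = 1/(-196 + (78 - 78)) = 1/(-196 + 0) = 1/(-196) = -1/196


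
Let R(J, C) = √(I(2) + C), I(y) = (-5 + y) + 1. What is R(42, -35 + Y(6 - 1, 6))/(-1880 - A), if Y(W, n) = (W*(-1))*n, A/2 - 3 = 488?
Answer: -I*√67/2862 ≈ -0.00286*I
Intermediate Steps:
A = 982 (A = 6 + 2*488 = 6 + 976 = 982)
Y(W, n) = -W*n (Y(W, n) = (-W)*n = -W*n)
I(y) = -4 + y
R(J, C) = √(-2 + C) (R(J, C) = √((-4 + 2) + C) = √(-2 + C))
R(42, -35 + Y(6 - 1, 6))/(-1880 - A) = √(-2 + (-35 - 1*(6 - 1)*6))/(-1880 - 1*982) = √(-2 + (-35 - 1*5*6))/(-1880 - 982) = √(-2 + (-35 - 30))/(-2862) = √(-2 - 65)*(-1/2862) = √(-67)*(-1/2862) = (I*√67)*(-1/2862) = -I*√67/2862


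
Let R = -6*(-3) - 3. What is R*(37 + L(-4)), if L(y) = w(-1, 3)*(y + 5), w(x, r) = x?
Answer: 540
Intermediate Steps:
L(y) = -5 - y (L(y) = -(y + 5) = -(5 + y) = -5 - y)
R = 15 (R = 18 - 3 = 15)
R*(37 + L(-4)) = 15*(37 + (-5 - 1*(-4))) = 15*(37 + (-5 + 4)) = 15*(37 - 1) = 15*36 = 540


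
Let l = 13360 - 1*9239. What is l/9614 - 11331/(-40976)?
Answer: 138899165/196971632 ≈ 0.70517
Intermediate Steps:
l = 4121 (l = 13360 - 9239 = 4121)
l/9614 - 11331/(-40976) = 4121/9614 - 11331/(-40976) = 4121*(1/9614) - 11331*(-1/40976) = 4121/9614 + 11331/40976 = 138899165/196971632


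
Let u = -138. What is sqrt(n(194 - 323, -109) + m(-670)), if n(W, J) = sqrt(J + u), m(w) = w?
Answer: sqrt(-670 + I*sqrt(247)) ≈ 0.3036 + 25.886*I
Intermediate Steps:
n(W, J) = sqrt(-138 + J) (n(W, J) = sqrt(J - 138) = sqrt(-138 + J))
sqrt(n(194 - 323, -109) + m(-670)) = sqrt(sqrt(-138 - 109) - 670) = sqrt(sqrt(-247) - 670) = sqrt(I*sqrt(247) - 670) = sqrt(-670 + I*sqrt(247))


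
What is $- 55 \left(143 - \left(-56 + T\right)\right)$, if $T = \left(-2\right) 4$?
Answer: $-11385$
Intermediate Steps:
$T = -8$
$- 55 \left(143 - \left(-56 + T\right)\right) = - 55 \left(143 + \left(56 - -8\right)\right) = - 55 \left(143 + \left(56 + 8\right)\right) = - 55 \left(143 + 64\right) = \left(-55\right) 207 = -11385$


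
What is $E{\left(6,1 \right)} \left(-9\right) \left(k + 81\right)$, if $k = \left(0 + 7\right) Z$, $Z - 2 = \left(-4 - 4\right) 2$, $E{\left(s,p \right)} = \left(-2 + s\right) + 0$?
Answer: $612$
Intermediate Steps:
$E{\left(s,p \right)} = -2 + s$
$Z = -14$ ($Z = 2 + \left(-4 - 4\right) 2 = 2 - 16 = -14$)
$k = -98$ ($k = \left(0 + 7\right) \left(-14\right) = 7 \left(-14\right) = -98$)
$E{\left(6,1 \right)} \left(-9\right) \left(k + 81\right) = \left(-2 + 6\right) \left(-9\right) \left(-98 + 81\right) = 4 \left(-9\right) \left(-17\right) = \left(-36\right) \left(-17\right) = 612$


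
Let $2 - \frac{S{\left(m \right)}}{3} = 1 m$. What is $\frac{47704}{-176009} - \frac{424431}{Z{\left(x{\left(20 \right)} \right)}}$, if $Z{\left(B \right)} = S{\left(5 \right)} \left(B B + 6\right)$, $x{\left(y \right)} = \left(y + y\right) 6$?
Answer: $\frac{82871221}{151330962} \approx 0.54762$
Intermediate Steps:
$S{\left(m \right)} = 6 - 3 m$ ($S{\left(m \right)} = 6 - 3 \cdot 1 m = 6 - 3 m$)
$x{\left(y \right)} = 12 y$ ($x{\left(y \right)} = 2 y 6 = 12 y$)
$Z{\left(B \right)} = -54 - 9 B^{2}$ ($Z{\left(B \right)} = \left(6 - 15\right) \left(B B + 6\right) = \left(6 - 15\right) \left(B^{2} + 6\right) = - 9 \left(6 + B^{2}\right) = -54 - 9 B^{2}$)
$\frac{47704}{-176009} - \frac{424431}{Z{\left(x{\left(20 \right)} \right)}} = \frac{47704}{-176009} - \frac{424431}{-54 - 9 \left(12 \cdot 20\right)^{2}} = 47704 \left(- \frac{1}{176009}\right) - \frac{424431}{-54 - 9 \cdot 240^{2}} = - \frac{712}{2627} - \frac{424431}{-54 - 518400} = - \frac{712}{2627} - \frac{424431}{-518454} = - \frac{712}{2627} - - \frac{47159}{57606} = - \frac{712}{2627} + \frac{47159}{57606} = \frac{82871221}{151330962}$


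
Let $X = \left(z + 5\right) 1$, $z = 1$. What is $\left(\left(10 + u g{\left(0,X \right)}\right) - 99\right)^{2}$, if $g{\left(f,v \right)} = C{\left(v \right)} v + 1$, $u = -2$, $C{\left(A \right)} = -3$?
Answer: $3025$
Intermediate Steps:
$X = 6$ ($X = \left(1 + 5\right) 1 = 6 \cdot 1 = 6$)
$g{\left(f,v \right)} = 1 - 3 v$ ($g{\left(f,v \right)} = - 3 v + 1 = 1 - 3 v$)
$\left(\left(10 + u g{\left(0,X \right)}\right) - 99\right)^{2} = \left(\left(10 - 2 \left(1 - 18\right)\right) - 99\right)^{2} = \left(\left(10 - -34\right) - 99\right)^{2} = \left(\left(10 + 34\right) - 99\right)^{2} = \left(44 - 99\right)^{2} = \left(-55\right)^{2} = 3025$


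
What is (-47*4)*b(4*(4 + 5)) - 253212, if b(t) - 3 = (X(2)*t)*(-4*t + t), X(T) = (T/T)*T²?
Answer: 2670000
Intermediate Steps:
X(T) = T² (X(T) = 1*T² = T²)
b(t) = 3 - 12*t² (b(t) = 3 + (2²*t)*(-4*t + t) = 3 + (4*t)*(-3*t) = 3 - 12*t²)
(-47*4)*b(4*(4 + 5)) - 253212 = (-47*4)*(3 - 12*16*(4 + 5)²) - 253212 = -188*(3 - 12*(4*9)²) - 253212 = -188*(3 - 12*36²) - 253212 = -188*(3 - 12*1296) - 253212 = -188*(3 - 15552) - 253212 = -188*(-15549) - 253212 = 2923212 - 253212 = 2670000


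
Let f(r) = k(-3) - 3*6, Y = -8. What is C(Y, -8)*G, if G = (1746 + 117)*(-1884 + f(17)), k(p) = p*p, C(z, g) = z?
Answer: 28213272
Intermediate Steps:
k(p) = p²
f(r) = -9 (f(r) = (-3)² - 3*6 = 9 - 18 = -9)
G = -3526659 (G = (1746 + 117)*(-1884 - 9) = 1863*(-1893) = -3526659)
C(Y, -8)*G = -8*(-3526659) = 28213272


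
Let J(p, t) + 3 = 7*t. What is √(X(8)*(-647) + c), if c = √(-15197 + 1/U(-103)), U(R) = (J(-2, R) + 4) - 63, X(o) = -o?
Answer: √(39177144 + 58*I*√258808731)/87 ≈ 71.949 + 0.85668*I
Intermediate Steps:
J(p, t) = -3 + 7*t
U(R) = -62 + 7*R (U(R) = ((-3 + 7*R) + 4) - 63 = (1 + 7*R) - 63 = -62 + 7*R)
c = 2*I*√258808731/261 (c = √(-15197 + 1/(-62 + 7*(-103))) = √(-15197 + 1/(-62 - 721)) = √(-15197 + 1/(-783)) = √(-15197 - 1/783) = √(-11899252/783) = 2*I*√258808731/261 ≈ 123.28*I)
√(X(8)*(-647) + c) = √(-1*8*(-647) + 2*I*√258808731/261) = √(-8*(-647) + 2*I*√258808731/261) = √(5176 + 2*I*√258808731/261)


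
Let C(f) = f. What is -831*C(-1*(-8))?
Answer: -6648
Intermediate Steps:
-831*C(-1*(-8)) = -(-831)*(-8) = -831*8 = -6648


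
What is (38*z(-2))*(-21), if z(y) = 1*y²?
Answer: -3192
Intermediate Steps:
z(y) = y²
(38*z(-2))*(-21) = (38*(-2)²)*(-21) = (38*4)*(-21) = 152*(-21) = -3192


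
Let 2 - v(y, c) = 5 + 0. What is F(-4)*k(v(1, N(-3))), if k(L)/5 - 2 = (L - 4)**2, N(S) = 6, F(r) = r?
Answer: -1020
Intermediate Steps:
v(y, c) = -3 (v(y, c) = 2 - (5 + 0) = 2 - 1*5 = 2 - 5 = -3)
k(L) = 10 + 5*(-4 + L)**2 (k(L) = 10 + 5*(L - 4)**2 = 10 + 5*(-4 + L)**2)
F(-4)*k(v(1, N(-3))) = -4*(10 + 5*(-4 - 3)**2) = -4*(10 + 5*(-7)**2) = -4*(10 + 5*49) = -4*(10 + 245) = -4*255 = -1020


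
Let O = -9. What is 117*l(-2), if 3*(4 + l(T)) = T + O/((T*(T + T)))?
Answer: -4719/8 ≈ -589.88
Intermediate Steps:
l(T) = -4 - 3/(2*T²) + T/3 (l(T) = -4 + (T - 9*1/(T*(T + T)))/3 = -4 + (T - 9*1/(2*T²))/3 = -4 + (T - 9/(2*T²))/3 = -4 + (-3/(2*T²) + T/3) = -4 - 3/(2*T²) + T/3)
117*l(-2) = 117*(-4 - 3/2/(-2)² + (⅓)*(-2)) = 117*(-4 - 3/2*¼ - ⅔) = 117*(-4 - 3/8 - ⅔) = 117*(-121/24) = -4719/8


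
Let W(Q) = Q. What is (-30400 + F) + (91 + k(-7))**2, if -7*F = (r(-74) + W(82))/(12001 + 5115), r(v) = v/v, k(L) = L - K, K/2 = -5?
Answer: -2583626051/119812 ≈ -21564.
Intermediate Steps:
K = -10 (K = 2*(-5) = -10)
k(L) = 10 + L (k(L) = L - 1*(-10) = L + 10 = 10 + L)
r(v) = 1
F = -83/119812 (F = -(1 + 82)/(7*(12001 + 5115)) = -83/(7*17116) = -1/7*83/17116 = -83/119812 ≈ -0.00069275)
(-30400 + F) + (91 + k(-7))**2 = (-30400 - 83/119812) + (91 + (10 - 7))**2 = -3642284883/119812 + (91 + 3)**2 = -3642284883/119812 + 94**2 = -3642284883/119812 + 8836 = -2583626051/119812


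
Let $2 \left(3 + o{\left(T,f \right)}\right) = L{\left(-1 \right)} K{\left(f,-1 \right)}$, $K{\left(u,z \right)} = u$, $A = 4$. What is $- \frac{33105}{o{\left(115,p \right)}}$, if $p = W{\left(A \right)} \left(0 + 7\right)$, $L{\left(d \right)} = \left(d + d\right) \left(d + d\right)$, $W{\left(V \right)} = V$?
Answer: $- \frac{33105}{53} \approx -624.62$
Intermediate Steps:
$L{\left(d \right)} = 4 d^{2}$ ($L{\left(d \right)} = 2 d 2 d = 4 d^{2}$)
$p = 28$ ($p = 4 \left(0 + 7\right) = 4 \cdot 7 = 28$)
$o{\left(T,f \right)} = -3 + 2 f$ ($o{\left(T,f \right)} = -3 + \frac{4 \left(-1\right)^{2} f}{2} = -3 + \frac{4 \cdot 1 f}{2} = -3 + \frac{4 f}{2} = -3 + 2 f$)
$- \frac{33105}{o{\left(115,p \right)}} = - \frac{33105}{-3 + 2 \cdot 28} = - \frac{33105}{-3 + 56} = - \frac{33105}{53}$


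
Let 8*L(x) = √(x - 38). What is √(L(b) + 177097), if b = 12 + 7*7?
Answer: √(2833552 + 2*√23)/4 ≈ 420.83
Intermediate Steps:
b = 61 (b = 12 + 49 = 61)
L(x) = √(-38 + x)/8 (L(x) = √(x - 38)/8 = √(-38 + x)/8)
√(L(b) + 177097) = √(√(-38 + 61)/8 + 177097) = √(√23/8 + 177097) = √(177097 + √23/8)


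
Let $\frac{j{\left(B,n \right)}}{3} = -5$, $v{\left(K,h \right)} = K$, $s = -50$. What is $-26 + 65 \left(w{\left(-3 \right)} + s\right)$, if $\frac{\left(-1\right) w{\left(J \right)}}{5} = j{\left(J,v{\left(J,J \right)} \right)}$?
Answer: $1599$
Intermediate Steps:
$j{\left(B,n \right)} = -15$ ($j{\left(B,n \right)} = 3 \left(-5\right) = -15$)
$w{\left(J \right)} = 75$ ($w{\left(J \right)} = \left(-5\right) \left(-15\right) = 75$)
$-26 + 65 \left(w{\left(-3 \right)} + s\right) = -26 + 65 \left(75 - 50\right) = -26 + 65 \cdot 25 = -26 + 1625 = 1599$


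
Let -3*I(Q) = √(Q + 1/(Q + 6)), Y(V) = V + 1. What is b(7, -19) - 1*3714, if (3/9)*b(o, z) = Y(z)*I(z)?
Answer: -3714 + 36*I*√806/13 ≈ -3714.0 + 78.619*I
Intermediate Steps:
Y(V) = 1 + V
I(Q) = -√(Q + 1/(6 + Q))/3 (I(Q) = -√(Q + 1/(Q + 6))/3 = -√(Q + 1/(6 + Q))/3)
b(o, z) = -√((1 + z*(6 + z))/(6 + z))*(1 + z) (b(o, z) = 3*((1 + z)*(-√((1 + z*(6 + z))/(6 + z))/3)) = 3*(-√((1 + z*(6 + z))/(6 + z))*(1 + z)/3) = -√((1 + z*(6 + z))/(6 + z))*(1 + z))
b(7, -19) - 1*3714 = √((1 - 19*(6 - 19))/(6 - 19))*(-1 - 1*(-19)) - 1*3714 = √((1 - 19*(-13))/(-13))*(-1 + 19) - 3714 = √(-(1 + 247)/13)*18 - 3714 = √(-1/13*248)*18 - 3714 = √(-248/13)*18 - 3714 = (2*I*√806/13)*18 - 3714 = 36*I*√806/13 - 3714 = -3714 + 36*I*√806/13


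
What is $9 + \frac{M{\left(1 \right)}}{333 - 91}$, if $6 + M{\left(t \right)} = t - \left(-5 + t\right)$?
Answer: $\frac{2177}{242} \approx 8.9959$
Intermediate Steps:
$M{\left(t \right)} = -1$ ($M{\left(t \right)} = -6 + \left(t - \left(-5 + t\right)\right) = -6 + 5 = -1$)
$9 + \frac{M{\left(1 \right)}}{333 - 91} = 9 - \frac{1}{333 - 91} = 9 - \frac{1}{242} = \frac{2177}{242}$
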